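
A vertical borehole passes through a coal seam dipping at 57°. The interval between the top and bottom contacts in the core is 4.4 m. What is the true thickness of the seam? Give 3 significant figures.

True thickness t = h · cos(dip) = 4.4 × cos 57°
t = 4.4 × 0.5446 = 2.396 m

2.40 m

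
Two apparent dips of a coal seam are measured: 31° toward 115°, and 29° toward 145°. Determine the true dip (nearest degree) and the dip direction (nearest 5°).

Each apparent-dip line lies in the plane. As unit vectors (x east, y north, z up), v₁ plunges 31°→115° and v₂ plunges 29°→145°.
Cross product v₁ × v₂ gives the pole to the plane: n ∝ (0.193, -0.118, 0.375).
Dip δ = arctan(|n_h|/n_z) = arctan(0.227/0.375) = 31.2°.
Dip direction = azimuth of (n_x, n_y) = atan2(0.193, -0.118) = 121°.

true dip 31°, dip direction 120°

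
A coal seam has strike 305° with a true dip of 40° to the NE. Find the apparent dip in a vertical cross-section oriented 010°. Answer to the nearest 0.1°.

Angle between strike (305°) and section (010°): β = 65°.
tan(apparent dip) = tan 40° · sin 65° = 0.7605
α = arctan(0.7605) = 37.25°

37.3°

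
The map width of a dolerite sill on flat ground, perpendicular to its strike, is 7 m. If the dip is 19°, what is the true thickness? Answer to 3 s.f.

2.28 m

True thickness t = w · sin(dip) = 7 × sin 19°
t = 7 × 0.3256 = 2.279 m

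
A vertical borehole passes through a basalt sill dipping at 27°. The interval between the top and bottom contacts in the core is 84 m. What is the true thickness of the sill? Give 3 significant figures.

74.8 m

True thickness t = h · cos(dip) = 84 × cos 27°
t = 84 × 0.8910 = 74.845 m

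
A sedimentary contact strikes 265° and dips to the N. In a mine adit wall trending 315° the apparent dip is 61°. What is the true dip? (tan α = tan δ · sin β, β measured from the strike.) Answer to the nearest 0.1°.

β = acute angle between strike 265° and section 315° = 50°.
tan δ = tan α / sin β = tan 61° / sin 50° = 1.8040 / 0.7660 = 2.3550
δ = arctan(2.3550) = 66.99°

67.0°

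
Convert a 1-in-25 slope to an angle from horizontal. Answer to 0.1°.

2.3°

tan θ = 1/25 = 0.0400
θ = arctan(0.0400) = 2.29°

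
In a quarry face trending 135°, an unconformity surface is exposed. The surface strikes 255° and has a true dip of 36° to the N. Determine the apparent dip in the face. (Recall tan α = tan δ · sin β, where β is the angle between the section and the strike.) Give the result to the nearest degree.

Angle between strike (255°) and section (135°): β = 60°.
tan α = tan 36° × sin 60° = 0.7265 × 0.8660 = 0.6292
apparent dip = arctan 0.6292 = 32.18°

32°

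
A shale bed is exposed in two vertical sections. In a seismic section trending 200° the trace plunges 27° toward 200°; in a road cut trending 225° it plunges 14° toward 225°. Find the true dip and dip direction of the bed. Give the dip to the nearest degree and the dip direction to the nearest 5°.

true dip 36°, dip direction 155°

Represent each trace as a vector plunging at its apparent dip toward its trend (east-north-up frame): v₁ = (-0.305, -0.837, -0.454), v₂ = (-0.686, -0.686, -0.242).
The plane normal is n = v₁ × v₂ ∝ (0.109, -0.238, 0.365).
Dip δ = arctan(|n_h|/n_z) = arctan(0.262/0.365) = 35.6°.
Dip direction = atan2(0.109, -0.238) = 155° (azimuth of n's horizontal projection).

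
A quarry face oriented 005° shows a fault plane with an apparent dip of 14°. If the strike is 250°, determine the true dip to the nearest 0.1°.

The section is 65° from the strike.
tan(true dip) = tan 14° / sin 65° = 0.2751
true dip = arctan 0.2751 = 15.38°

15.4°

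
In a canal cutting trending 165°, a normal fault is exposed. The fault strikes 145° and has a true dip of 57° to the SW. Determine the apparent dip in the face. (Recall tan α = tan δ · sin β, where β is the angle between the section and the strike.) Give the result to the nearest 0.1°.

27.8°

The strike is 145° and the section trends 165°; the acute angle between them is β = 20°.
tan(apparent dip) = tan 57° · sin 20° = 0.5267
α = arctan(0.5267) = 27.77°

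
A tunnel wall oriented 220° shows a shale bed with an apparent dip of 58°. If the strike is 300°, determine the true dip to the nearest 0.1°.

The section is 80° from the strike.
tan δ = tan α / sin β = tan 58° / sin 80° = 1.6003 / 0.9848 = 1.6250
true dip = arctan 1.6250 = 58.39°

58.4°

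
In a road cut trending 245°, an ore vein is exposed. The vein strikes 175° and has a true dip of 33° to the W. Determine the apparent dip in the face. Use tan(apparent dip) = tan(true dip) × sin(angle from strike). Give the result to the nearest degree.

31°

The section lies 70° from the strike.
tan α = tan 33° × sin 70° = 0.6494 × 0.9397 = 0.6102
apparent dip = arctan 0.6102 = 31.39°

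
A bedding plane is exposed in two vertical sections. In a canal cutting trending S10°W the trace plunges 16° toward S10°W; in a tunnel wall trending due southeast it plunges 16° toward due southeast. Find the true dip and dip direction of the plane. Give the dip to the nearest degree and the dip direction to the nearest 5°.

true dip 18°, dip direction 165°

Each apparent-dip line lies in the plane. As unit vectors (x east, y north, z up), v₁ plunges 16°→S10°W and v₂ plunges 16°→due southeast.
The plane normal is n = v₁ × v₂ ∝ (0.074, -0.233, 0.757).
Dip δ = arctan(|n_h|/n_z) = arctan(0.245/0.757) = 17.9°.
Dip direction = azimuth of (n_x, n_y) = atan2(0.074, -0.233) = 163°.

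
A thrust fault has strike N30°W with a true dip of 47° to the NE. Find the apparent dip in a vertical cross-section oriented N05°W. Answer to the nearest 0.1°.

The section lies 25° from the strike.
tan α = tan 47° × sin 25° = 1.0724 × 0.4226 = 0.4532
α = arctan(0.4532) = 24.38°

24.4°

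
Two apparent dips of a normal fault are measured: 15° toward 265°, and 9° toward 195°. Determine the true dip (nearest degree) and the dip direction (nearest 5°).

true dip 15°, dip direction 250°

Represent each trace as a vector plunging at its apparent dip toward its trend (east-north-up frame): v₁ = (-0.962, -0.084, -0.259), v₂ = (-0.256, -0.954, -0.156).
n = v₁ × v₂ = (-0.234, -0.084, 0.896) (taken with n_z > 0).
Dip δ = arctan(|n_h|/n_z) = arctan(0.249/0.896) = 15.5°.
Dip direction = atan2(-0.234, -0.084) = 250° (azimuth of n's horizontal projection).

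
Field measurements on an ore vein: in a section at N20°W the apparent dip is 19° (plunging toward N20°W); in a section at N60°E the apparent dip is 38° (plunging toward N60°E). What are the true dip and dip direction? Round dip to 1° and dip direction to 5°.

The two traces are lines in the plane: v₁ = (sin 340°·cos 19°, cos 340°·cos 19°, −sin 19°), v₂ = (sin 60°·cos 38°, cos 60°·cos 38°, −sin 38°).
Cross product v₁ × v₂ gives the pole to the plane: n ∝ (0.419, 0.421, 0.734).
tan δ = √(n_x²+n_y²)/n_z = 0.594/0.734, so δ = 39.0°.
The horizontal component of n points toward azimuth atan2(n_x, n_y) = 45°, the dip direction.

true dip 39°, dip direction 045°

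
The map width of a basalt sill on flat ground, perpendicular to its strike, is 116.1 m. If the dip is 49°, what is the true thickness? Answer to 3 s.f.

87.6 m

True thickness t = w · sin(dip) = 116.1 × sin 49°
t = 116.1 × 0.7547 = 87.622 m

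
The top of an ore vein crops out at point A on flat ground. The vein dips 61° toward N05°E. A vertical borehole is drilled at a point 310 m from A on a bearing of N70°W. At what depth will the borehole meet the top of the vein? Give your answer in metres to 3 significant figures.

145 m

The hole lies 75° from the dip direction, so the down-dip offset is 310 × cos 75° = 80.23 m.
Depth = down-dip offset × tan(dip) = 80.23 × tan 61° = 80.23 × 1.8040
Depth = 144.75 m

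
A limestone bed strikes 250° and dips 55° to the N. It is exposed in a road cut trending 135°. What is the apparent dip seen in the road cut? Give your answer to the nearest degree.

The strike is 250° and the section trends 135°; the acute angle between them is β = 65°.
tan(apparent dip) = tan 55° · sin 65° = 1.2943
apparent dip = arctan 1.2943 = 52.31°

52°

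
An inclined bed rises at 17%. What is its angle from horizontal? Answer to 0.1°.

9.6°

tan θ = 17/100 = 0.1700
θ = arctan(0.1700) = 9.65°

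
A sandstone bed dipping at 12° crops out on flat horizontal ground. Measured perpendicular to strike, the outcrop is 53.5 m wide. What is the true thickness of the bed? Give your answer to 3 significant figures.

True thickness t = w · sin(dip) = 53.5 × sin 12°
t = 53.5 × 0.2079 = 11.123 m

11.1 m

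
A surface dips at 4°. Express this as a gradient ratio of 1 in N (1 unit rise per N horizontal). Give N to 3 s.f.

1 : N means tan θ = 1/N, so N = 1/tan 4° = 1/0.0699

1 in 14.3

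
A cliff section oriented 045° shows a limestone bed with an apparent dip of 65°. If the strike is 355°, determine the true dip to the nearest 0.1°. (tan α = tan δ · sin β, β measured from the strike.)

70.3°

β = acute angle between strike 355° and section 045° = 50°.
tan δ = tan α / sin β = tan 65° / sin 50° = 2.1445 / 0.7660 = 2.7995
true dip = arctan 2.7995 = 70.34°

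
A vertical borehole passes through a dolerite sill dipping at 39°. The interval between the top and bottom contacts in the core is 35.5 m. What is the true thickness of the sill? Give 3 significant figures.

27.6 m

True thickness t = h · cos(dip) = 35.5 × cos 39°
t = 35.5 × 0.7771 = 27.589 m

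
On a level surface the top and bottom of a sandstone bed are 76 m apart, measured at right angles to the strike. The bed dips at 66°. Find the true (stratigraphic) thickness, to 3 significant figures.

69.4 m

True thickness t = w · sin(dip) = 76 × sin 66°
t = 76 × 0.9135 = 69.429 m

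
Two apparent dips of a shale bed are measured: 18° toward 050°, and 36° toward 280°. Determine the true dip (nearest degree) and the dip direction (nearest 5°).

Each apparent-dip line lies in the plane. As unit vectors (x east, y north, z up), v₁ plunges 18°→050° and v₂ plunges 36°→280°.
n = v₁ × v₂ = (-0.316, 0.674, 0.589) (taken with n_z > 0).
Dip δ = arctan(|n_h|/n_z) = arctan(0.745/0.589) = 51.6°.
The horizontal component of n points toward azimuth atan2(n_x, n_y) = 335°, the dip direction.

true dip 52°, dip direction 335°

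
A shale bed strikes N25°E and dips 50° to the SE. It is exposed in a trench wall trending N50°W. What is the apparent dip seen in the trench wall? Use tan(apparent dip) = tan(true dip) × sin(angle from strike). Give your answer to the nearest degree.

The strike is N25°E and the section trends N50°W; the acute angle between them is β = 75°.
tan α = tan 50° × sin 75° = 1.1918 × 0.9659 = 1.1511
α = arctan(1.1511) = 49.02°

49°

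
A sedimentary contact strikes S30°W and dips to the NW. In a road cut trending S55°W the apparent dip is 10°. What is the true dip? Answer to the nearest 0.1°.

β = acute angle between strike S30°W and section S55°W = 25°.
tan δ = tan α / sin β = tan 10° / sin 25° = 0.1763 / 0.4226 = 0.4172
δ = arctan(0.4172) = 22.65°

22.6°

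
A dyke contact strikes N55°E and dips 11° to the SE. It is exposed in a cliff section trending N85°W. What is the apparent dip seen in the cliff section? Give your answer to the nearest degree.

The strike is N55°E and the section trends N85°W; the acute angle between them is β = 40°.
tan(apparent dip) = tan 11° · sin 40° = 0.1249
apparent dip = arctan 0.1249 = 7.12°

7°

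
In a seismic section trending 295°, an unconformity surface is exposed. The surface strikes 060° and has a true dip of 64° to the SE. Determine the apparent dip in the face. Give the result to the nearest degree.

59°

The strike is 060° and the section trends 295°; the acute angle between them is β = 55°.
tan α = tan 64° × sin 55° = 2.0503 × 0.8192 = 1.6795
apparent dip = arctan 1.6795 = 59.23°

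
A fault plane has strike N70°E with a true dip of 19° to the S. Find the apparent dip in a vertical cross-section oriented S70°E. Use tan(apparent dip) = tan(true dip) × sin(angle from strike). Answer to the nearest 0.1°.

12.5°

The strike is N70°E and the section trends S70°E; the acute angle between them is β = 40°.
tan α = tan 19° × sin 40° = 0.3443 × 0.6428 = 0.2213
apparent dip = arctan 0.2213 = 12.48°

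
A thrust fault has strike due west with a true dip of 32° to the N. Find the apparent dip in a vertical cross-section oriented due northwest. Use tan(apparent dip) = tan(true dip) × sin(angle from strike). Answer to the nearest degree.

24°

The strike is due west and the section trends due northwest; the acute angle between them is β = 45°.
tan(apparent dip) = tan 32° · sin 45° = 0.4418
α = arctan(0.4418) = 23.84°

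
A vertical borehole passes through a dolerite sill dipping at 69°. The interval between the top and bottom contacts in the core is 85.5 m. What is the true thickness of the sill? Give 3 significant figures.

30.6 m

True thickness t = h · cos(dip) = 85.5 × cos 69°
t = 85.5 × 0.3584 = 30.640 m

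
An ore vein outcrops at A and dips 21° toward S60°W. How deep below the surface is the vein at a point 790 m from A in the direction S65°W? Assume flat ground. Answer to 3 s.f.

302 m

The hole lies 5° from the dip direction, so the down-dip offset is 790 × cos 5° = 786.99 m.
Depth = down-dip offset × tan(dip) = 786.99 × tan 21° = 786.99 × 0.3839
Depth = 302.10 m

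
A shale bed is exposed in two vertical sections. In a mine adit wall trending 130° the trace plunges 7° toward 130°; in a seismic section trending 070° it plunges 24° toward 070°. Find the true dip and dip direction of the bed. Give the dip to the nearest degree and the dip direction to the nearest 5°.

Represent each trace as a vector plunging at its apparent dip toward its trend (east-north-up frame): v₁ = (0.760, -0.638, -0.122), v₂ = (0.858, 0.312, -0.407).
n = v₁ × v₂ = (0.298, 0.205, 0.785) (taken with n_z > 0).
tan δ = √(n_x²+n_y²)/n_z = 0.361/0.785, so δ = 24.7°.
Dip direction = atan2(0.298, 0.205) = 55° (azimuth of n's horizontal projection).

true dip 25°, dip direction 055°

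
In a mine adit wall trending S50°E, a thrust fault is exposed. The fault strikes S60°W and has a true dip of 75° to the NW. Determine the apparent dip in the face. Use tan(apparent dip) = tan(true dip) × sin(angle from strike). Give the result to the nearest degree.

74°

The section lies 70° from the strike.
tan(apparent dip) = tan 75° · sin 70° = 3.5070
apparent dip = arctan 3.5070 = 74.08°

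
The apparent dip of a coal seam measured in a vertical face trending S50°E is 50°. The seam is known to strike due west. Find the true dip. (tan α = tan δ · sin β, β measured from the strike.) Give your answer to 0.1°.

β = acute angle between strike due west and section S50°E = 40°.
tan δ = tan α / sin β = tan 50° / sin 40° = 1.1918 / 0.6428 = 1.8540
δ = arctan(1.8540) = 61.66°

61.7°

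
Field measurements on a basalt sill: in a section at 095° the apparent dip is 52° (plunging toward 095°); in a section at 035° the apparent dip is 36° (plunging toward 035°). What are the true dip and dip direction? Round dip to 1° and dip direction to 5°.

Each apparent-dip line lies in the plane. As unit vectors (x east, y north, z up), v₁ plunges 52°→095° and v₂ plunges 36°→035°.
The plane normal is n = v₁ × v₂ ∝ (0.554, -0.005, 0.431).
True dip = arccos(n_z / |n|) = arccos(0.6145) = 52.1°.
Dip direction = azimuth of (n_x, n_y) = atan2(0.554, -0.005) = 91°.

true dip 52°, dip direction 090°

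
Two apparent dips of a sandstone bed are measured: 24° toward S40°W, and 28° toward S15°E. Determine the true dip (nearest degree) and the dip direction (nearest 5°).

Each apparent-dip line lies in the plane. As unit vectors (x east, y north, z up), v₁ plunges 24°→S40°W and v₂ plunges 28°→S15°E.
n = v₁ × v₂ = (-0.018, -0.369, 0.661) (taken with n_z > 0).
Dip δ = arctan(|n_h|/n_z) = arctan(0.369/0.661) = 29.2°.
The horizontal component of n points toward azimuth atan2(n_x, n_y) = 183°, the dip direction.

true dip 29°, dip direction 185°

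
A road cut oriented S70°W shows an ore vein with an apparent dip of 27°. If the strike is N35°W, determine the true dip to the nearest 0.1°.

β = acute angle between strike N35°W and section S70°W = 75°.
tan(true dip) = tan 27° / sin 75° = 0.5275
δ = arctan(0.5275) = 27.81°

27.8°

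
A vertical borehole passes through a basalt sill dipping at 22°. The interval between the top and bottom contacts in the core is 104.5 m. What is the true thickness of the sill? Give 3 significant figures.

96.9 m

True thickness t = h · cos(dip) = 104.5 × cos 22°
t = 104.5 × 0.9272 = 96.891 m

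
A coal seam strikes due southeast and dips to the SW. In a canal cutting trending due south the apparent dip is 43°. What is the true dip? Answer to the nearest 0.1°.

52.8°

β = acute angle between strike due southeast and section due south = 45°.
tan δ = tan α / sin β = tan 43° / sin 45° = 0.9325 / 0.7071 = 1.3188
true dip = arctan 1.3188 = 52.83°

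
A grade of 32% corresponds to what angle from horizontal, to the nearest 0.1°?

17.7°

tan θ = 32/100 = 0.3200
θ = arctan(0.3200) = 17.74°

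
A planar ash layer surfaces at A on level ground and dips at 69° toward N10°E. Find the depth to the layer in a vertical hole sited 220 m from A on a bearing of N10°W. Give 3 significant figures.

539 m

The hole lies 20° from the dip direction, so the down-dip offset is 220 × cos 20° = 206.73 m.
Depth = down-dip offset × tan(dip) = 206.73 × tan 69° = 206.73 × 2.6051
Depth = 538.56 m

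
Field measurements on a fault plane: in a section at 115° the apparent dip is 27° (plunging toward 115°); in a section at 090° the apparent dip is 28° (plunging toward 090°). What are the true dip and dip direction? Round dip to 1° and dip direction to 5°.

true dip 28°, dip direction 095°

The two traces are lines in the plane: v₁ = (sin 115°·cos 27°, cos 115°·cos 27°, −sin 27°), v₂ = (sin 90°·cos 28°, cos 90°·cos 28°, −sin 28°).
Cross product v₁ × v₂ gives the pole to the plane: n ∝ (0.177, -0.022, 0.332).
True dip = arccos(n_z / |n|) = arccos(0.8815) = 28.2°.
Dip direction = azimuth of (n_x, n_y) = atan2(0.177, -0.022) = 97°.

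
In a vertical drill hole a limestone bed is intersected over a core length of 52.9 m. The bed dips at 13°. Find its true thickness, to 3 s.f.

True thickness t = h · cos(dip) = 52.9 × cos 13°
t = 52.9 × 0.9744 = 51.544 m

51.5 m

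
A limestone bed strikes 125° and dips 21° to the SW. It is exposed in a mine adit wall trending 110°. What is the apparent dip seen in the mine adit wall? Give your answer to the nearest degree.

The section lies 15° from the strike.
tan α = tan 21° × sin 15° = 0.3839 × 0.2588 = 0.0994
α = arctan(0.0994) = 5.67°

6°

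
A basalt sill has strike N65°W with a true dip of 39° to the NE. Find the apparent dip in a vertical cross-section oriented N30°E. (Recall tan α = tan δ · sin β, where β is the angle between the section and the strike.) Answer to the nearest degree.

The strike is N65°W and the section trends N30°E; the acute angle between them is β = 85°.
tan(apparent dip) = tan 39° · sin 85° = 0.8067
apparent dip = arctan 0.8067 = 38.89°

39°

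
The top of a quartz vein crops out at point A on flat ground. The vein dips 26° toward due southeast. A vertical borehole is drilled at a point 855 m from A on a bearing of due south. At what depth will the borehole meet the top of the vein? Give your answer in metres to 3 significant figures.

295 m

The hole lies 45° from the dip direction, so the down-dip offset is 855 × cos 45° = 604.58 m.
Depth = down-dip offset × tan(dip) = 604.58 × tan 26° = 604.58 × 0.4877
Depth = 294.87 m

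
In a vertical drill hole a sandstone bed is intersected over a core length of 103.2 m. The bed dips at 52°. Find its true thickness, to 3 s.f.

63.5 m

True thickness t = h · cos(dip) = 103.2 × cos 52°
t = 103.2 × 0.6157 = 63.536 m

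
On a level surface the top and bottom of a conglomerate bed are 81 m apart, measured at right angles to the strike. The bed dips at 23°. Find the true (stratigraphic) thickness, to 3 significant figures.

31.6 m

True thickness t = w · sin(dip) = 81 × sin 23°
t = 81 × 0.3907 = 31.649 m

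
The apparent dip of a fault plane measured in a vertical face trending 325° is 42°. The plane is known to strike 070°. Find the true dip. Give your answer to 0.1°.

43.0°

β = acute angle between strike 070° and section 325° = 75°.
tan δ = tan α / sin β = tan 42° / sin 75° = 0.9004 / 0.9659 = 0.9322
true dip = arctan 0.9322 = 42.99°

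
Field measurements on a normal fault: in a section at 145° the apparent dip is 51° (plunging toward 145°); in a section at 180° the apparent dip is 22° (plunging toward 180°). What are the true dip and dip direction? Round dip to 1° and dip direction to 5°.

true dip 58°, dip direction 105°

The two traces are lines in the plane: v₁ = (sin 145°·cos 51°, cos 145°·cos 51°, −sin 51°), v₂ = (sin 180°·cos 22°, cos 180°·cos 22°, −sin 22°).
The plane normal is n = v₁ × v₂ ∝ (0.527, -0.135, 0.335).
tan δ = √(n_x²+n_y²)/n_z = 0.545/0.335, so δ = 58.4°.
The horizontal component of n points toward azimuth atan2(n_x, n_y) = 104°, the dip direction.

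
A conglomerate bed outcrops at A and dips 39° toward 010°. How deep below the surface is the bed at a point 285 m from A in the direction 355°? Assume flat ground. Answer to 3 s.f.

The hole lies 15° from the dip direction, so the down-dip offset is 285 × cos 15° = 275.29 m.
Depth = down-dip offset × tan(dip) = 275.29 × tan 39° = 275.29 × 0.8098
Depth = 222.92 m

223 m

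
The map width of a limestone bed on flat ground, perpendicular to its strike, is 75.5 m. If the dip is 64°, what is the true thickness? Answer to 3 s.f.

True thickness t = w · sin(dip) = 75.5 × sin 64°
t = 75.5 × 0.8988 = 67.859 m

67.9 m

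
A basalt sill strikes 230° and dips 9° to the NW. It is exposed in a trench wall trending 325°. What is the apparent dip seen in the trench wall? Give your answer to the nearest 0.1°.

9.0°

The strike is 230° and the section trends 325°; the acute angle between them is β = 85°.
tan(apparent dip) = tan 9° · sin 85° = 0.1578
α = arctan(0.1578) = 8.97°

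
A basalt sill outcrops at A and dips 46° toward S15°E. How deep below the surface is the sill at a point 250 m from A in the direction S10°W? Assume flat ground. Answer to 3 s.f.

235 m

The hole lies 25° from the dip direction, so the down-dip offset is 250 × cos 25° = 226.58 m.
Depth = down-dip offset × tan(dip) = 226.58 × tan 46° = 226.58 × 1.0355
Depth = 234.63 m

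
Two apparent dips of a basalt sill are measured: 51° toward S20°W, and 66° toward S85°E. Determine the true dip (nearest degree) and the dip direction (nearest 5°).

true dip 71°, dip direction 135°

The two traces are lines in the plane: v₁ = (sin 200°·cos 51°, cos 200°·cos 51°, −sin 51°), v₂ = (sin 95°·cos 66°, cos 95°·cos 66°, −sin 66°).
Cross product v₁ × v₂ gives the pole to the plane: n ∝ (0.513, -0.512, 0.247).
True dip = arccos(n_z / |n|) = arccos(0.3231) = 71.2°.
The horizontal component of n points toward azimuth atan2(n_x, n_y) = 135°, the dip direction.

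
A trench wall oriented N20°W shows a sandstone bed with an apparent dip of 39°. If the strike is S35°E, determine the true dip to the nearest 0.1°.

The section is 15° from the strike.
tan δ = tan α / sin β = tan 39° / sin 15° = 0.8098 / 0.2588 = 3.1288
δ = arctan(3.1288) = 72.28°

72.3°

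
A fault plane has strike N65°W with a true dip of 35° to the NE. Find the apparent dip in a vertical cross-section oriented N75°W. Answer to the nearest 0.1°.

6.9°

The strike is N65°W and the section trends N75°W; the acute angle between them is β = 10°.
tan(apparent dip) = tan 35° · sin 10° = 0.1216
apparent dip = arctan 0.1216 = 6.93°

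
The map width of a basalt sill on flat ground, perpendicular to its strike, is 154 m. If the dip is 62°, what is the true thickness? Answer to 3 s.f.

136 m

True thickness t = w · sin(dip) = 154 × sin 62°
t = 154 × 0.8829 = 135.974 m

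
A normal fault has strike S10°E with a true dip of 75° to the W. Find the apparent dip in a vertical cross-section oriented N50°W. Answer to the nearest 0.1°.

The strike is S10°E and the section trends N50°W; the acute angle between them is β = 40°.
tan(apparent dip) = tan 75° · sin 40° = 2.3989
α = arctan(2.3989) = 67.37°

67.4°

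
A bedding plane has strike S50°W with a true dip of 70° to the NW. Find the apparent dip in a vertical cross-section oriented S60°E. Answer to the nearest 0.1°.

The section lies 70° from the strike.
tan α = tan 70° × sin 70° = 2.7475 × 0.9397 = 2.5818
apparent dip = arctan 2.5818 = 68.83°

68.8°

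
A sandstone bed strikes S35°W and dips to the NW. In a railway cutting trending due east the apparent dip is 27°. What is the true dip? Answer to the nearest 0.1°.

β = acute angle between strike S35°W and section due east = 55°.
tan δ = tan α / sin β = tan 27° / sin 55° = 0.5095 / 0.8192 = 0.6220
true dip = arctan 0.6220 = 31.88°

31.9°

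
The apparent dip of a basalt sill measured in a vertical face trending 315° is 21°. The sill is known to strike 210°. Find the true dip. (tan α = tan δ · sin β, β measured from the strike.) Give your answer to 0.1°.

21.7°

β = acute angle between strike 210° and section 315° = 75°.
tan(true dip) = tan 21° / sin 75° = 0.3974
δ = arctan(0.3974) = 21.67°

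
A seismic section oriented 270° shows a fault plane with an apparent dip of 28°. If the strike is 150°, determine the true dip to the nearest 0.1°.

The section is 60° from the strike.
tan(true dip) = tan 28° / sin 60° = 0.6140
δ = arctan(0.6140) = 31.55°

31.5°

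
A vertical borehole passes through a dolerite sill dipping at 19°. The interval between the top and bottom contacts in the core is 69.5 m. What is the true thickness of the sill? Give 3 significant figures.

65.7 m

True thickness t = h · cos(dip) = 69.5 × cos 19°
t = 69.5 × 0.9455 = 65.714 m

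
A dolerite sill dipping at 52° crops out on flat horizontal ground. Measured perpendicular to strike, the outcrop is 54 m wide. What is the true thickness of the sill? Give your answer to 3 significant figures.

42.6 m

True thickness t = w · sin(dip) = 54 × sin 52°
t = 54 × 0.7880 = 42.553 m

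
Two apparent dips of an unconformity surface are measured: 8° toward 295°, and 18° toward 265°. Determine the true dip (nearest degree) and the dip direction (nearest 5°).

Each apparent-dip line lies in the plane. As unit vectors (x east, y north, z up), v₁ plunges 8°→295° and v₂ plunges 18°→265°.
The plane normal is n = v₁ × v₂ ∝ (-0.141, -0.145, 0.471).
True dip = arccos(n_z / |n|) = arccos(0.9187) = 23.3°.
Dip direction = azimuth of (n_x, n_y) = atan2(-0.141, -0.145) = 224°.

true dip 23°, dip direction 225°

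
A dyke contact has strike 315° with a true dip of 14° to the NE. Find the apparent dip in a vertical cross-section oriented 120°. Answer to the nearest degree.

Angle between strike (315°) and section (120°): β = 15°.
tan(apparent dip) = tan 14° · sin 15° = 0.0645
α = arctan(0.0645) = 3.69°

4°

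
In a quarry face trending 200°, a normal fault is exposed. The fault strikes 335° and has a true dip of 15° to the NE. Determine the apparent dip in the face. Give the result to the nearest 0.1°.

Angle between strike (335°) and section (200°): β = 45°.
tan(apparent dip) = tan 15° · sin 45° = 0.1895
α = arctan(0.1895) = 10.73°

10.7°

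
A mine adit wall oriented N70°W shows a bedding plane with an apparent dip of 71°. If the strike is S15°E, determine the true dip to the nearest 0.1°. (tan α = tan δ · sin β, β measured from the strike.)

The section is 55° from the strike.
tan δ = tan α / sin β = tan 71° / sin 55° = 2.9042 / 0.8192 = 3.5454
δ = arctan(3.5454) = 74.25°

74.2°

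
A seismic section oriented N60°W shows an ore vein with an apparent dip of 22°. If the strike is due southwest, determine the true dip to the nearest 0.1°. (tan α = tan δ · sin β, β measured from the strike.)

22.7°

β = acute angle between strike due southwest and section N60°W = 75°.
tan(true dip) = tan 22° / sin 75° = 0.4183
true dip = arctan 0.4183 = 22.70°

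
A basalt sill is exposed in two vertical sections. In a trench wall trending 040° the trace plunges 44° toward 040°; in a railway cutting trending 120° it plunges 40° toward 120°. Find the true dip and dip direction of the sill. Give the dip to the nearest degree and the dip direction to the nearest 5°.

true dip 50°, dip direction 075°

Represent each trace as a vector plunging at its apparent dip toward its trend (east-north-up frame): v₁ = (0.462, 0.551, -0.695), v₂ = (0.663, -0.383, -0.643).
The plane normal is n = v₁ × v₂ ∝ (0.620, 0.164, 0.543).
True dip = arccos(n_z / |n|) = arccos(0.6459) = 49.8°.
The horizontal component of n points toward azimuth atan2(n_x, n_y) = 75°, the dip direction.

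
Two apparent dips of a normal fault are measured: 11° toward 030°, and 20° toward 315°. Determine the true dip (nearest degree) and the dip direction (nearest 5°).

true dip 21°, dip direction 330°

Each apparent-dip line lies in the plane. As unit vectors (x east, y north, z up), v₁ plunges 11°→030° and v₂ plunges 20°→315°.
n = v₁ × v₂ = (-0.164, 0.295, 0.891) (taken with n_z > 0).
Dip δ = arctan(|n_h|/n_z) = arctan(0.337/0.891) = 20.7°.
Dip direction = atan2(-0.164, 0.295) = 331° (azimuth of n's horizontal projection).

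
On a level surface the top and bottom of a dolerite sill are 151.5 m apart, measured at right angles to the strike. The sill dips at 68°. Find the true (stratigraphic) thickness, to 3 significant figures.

140 m

True thickness t = w · sin(dip) = 151.5 × sin 68°
t = 151.5 × 0.9272 = 140.468 m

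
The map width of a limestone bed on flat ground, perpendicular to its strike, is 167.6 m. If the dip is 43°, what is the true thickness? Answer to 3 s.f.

True thickness t = w · sin(dip) = 167.6 × sin 43°
t = 167.6 × 0.6820 = 114.303 m

114 m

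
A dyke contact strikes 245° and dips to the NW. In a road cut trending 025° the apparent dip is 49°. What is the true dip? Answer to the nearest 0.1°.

60.8°

β = acute angle between strike 245° and section 025° = 40°.
tan(true dip) = tan 49° / sin 40° = 1.7897
true dip = arctan 1.7897 = 60.80°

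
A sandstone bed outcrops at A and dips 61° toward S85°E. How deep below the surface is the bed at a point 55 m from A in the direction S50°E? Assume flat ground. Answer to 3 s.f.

The hole lies 35° from the dip direction, so the down-dip offset is 55 × cos 35° = 45.05 m.
Depth = down-dip offset × tan(dip) = 45.05 × tan 61° = 45.05 × 1.8040
Depth = 81.28 m

81.3 m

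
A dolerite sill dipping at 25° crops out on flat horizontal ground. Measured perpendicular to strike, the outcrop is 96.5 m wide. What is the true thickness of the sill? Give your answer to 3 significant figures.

40.8 m

True thickness t = w · sin(dip) = 96.5 × sin 25°
t = 96.5 × 0.4226 = 40.783 m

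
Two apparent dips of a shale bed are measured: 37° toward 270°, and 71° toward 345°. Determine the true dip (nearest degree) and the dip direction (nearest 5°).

Represent each trace as a vector plunging at its apparent dip toward its trend (east-north-up frame): v₁ = (-0.799, -0.000, -0.602), v₂ = (-0.084, 0.314, -0.946).
n = v₁ × v₂ = (-0.189, 0.704, 0.251) (taken with n_z > 0).
tan δ = √(n_x²+n_y²)/n_z = 0.729/0.251, so δ = 71.0°.
The horizontal component of n points toward azimuth atan2(n_x, n_y) = 345°, the dip direction.

true dip 71°, dip direction 345°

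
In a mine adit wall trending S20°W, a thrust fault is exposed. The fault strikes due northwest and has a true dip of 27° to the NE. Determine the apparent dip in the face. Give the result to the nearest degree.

The section lies 65° from the strike.
tan α = tan 27° × sin 65° = 0.5095 × 0.9063 = 0.4618
apparent dip = arctan 0.4618 = 24.79°

25°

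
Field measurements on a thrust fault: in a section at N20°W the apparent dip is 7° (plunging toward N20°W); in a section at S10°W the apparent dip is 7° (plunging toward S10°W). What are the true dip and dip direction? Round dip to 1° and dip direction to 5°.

true dip 25°, dip direction 265°

Each apparent-dip line lies in the plane. As unit vectors (x east, y north, z up), v₁ plunges 7°→N20°W and v₂ plunges 7°→S10°W.
Cross product v₁ × v₂ gives the pole to the plane: n ∝ (-0.233, -0.020, 0.493).
tan δ = √(n_x²+n_y²)/n_z = 0.234/0.493, so δ = 25.4°.
Dip direction = atan2(-0.233, -0.020) = 265° (azimuth of n's horizontal projection).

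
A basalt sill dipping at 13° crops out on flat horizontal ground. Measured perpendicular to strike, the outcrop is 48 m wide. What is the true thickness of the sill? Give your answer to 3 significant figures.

True thickness t = w · sin(dip) = 48 × sin 13°
t = 48 × 0.2250 = 10.798 m

10.8 m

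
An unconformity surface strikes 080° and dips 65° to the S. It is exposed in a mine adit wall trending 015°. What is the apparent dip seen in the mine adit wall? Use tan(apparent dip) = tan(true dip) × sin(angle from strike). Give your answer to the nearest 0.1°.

The section lies 65° from the strike.
tan(apparent dip) = tan 65° · sin 65° = 1.9436
α = arctan(1.9436) = 62.77°

62.8°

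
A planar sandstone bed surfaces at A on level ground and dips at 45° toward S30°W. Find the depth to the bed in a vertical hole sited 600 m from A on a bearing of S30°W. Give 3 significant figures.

600 m

The hole is directly down-dip from the outcrop, so the down-dip offset is 600 m.
Depth = down-dip offset × tan(dip) = 600.00 × tan 45° = 600.00 × 1.0000
Depth = 600.00 m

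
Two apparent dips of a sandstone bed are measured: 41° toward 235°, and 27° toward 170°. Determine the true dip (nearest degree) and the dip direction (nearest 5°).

true dip 41°, dip direction 225°

Each apparent-dip line lies in the plane. As unit vectors (x east, y north, z up), v₁ plunges 41°→235° and v₂ plunges 27°→170°.
n = v₁ × v₂ = (-0.379, -0.382, 0.609) (taken with n_z > 0).
True dip = arccos(n_z / |n|) = arccos(0.7495) = 41.5°.
Dip direction = azimuth of (n_x, n_y) = atan2(-0.379, -0.382) = 225°.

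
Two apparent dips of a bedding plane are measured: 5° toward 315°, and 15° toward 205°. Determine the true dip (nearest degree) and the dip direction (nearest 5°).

Each apparent-dip line lies in the plane. As unit vectors (x east, y north, z up), v₁ plunges 5°→315° and v₂ plunges 15°→205°.
Cross product v₁ × v₂ gives the pole to the plane: n ∝ (-0.259, -0.147, 0.904).
True dip = arccos(n_z / |n|) = arccos(0.9500) = 18.2°.
Dip direction = atan2(-0.259, -0.147) = 240° (azimuth of n's horizontal projection).

true dip 18°, dip direction 240°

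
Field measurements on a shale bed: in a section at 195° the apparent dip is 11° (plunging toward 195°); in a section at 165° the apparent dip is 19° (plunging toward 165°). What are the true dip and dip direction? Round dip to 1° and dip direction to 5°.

The two traces are lines in the plane: v₁ = (sin 195°·cos 11°, cos 195°·cos 11°, −sin 11°), v₂ = (sin 165°·cos 19°, cos 165°·cos 19°, −sin 19°).
n = v₁ × v₂ = (0.134, -0.129, 0.464) (taken with n_z > 0).
Dip δ = arctan(|n_h|/n_z) = arctan(0.187/0.464) = 21.9°.
Dip direction = azimuth of (n_x, n_y) = atan2(0.134, -0.129) = 134°.

true dip 22°, dip direction 135°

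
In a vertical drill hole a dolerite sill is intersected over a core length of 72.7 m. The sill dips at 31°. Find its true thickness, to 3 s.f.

62.3 m

True thickness t = h · cos(dip) = 72.7 × cos 31°
t = 72.7 × 0.8572 = 62.316 m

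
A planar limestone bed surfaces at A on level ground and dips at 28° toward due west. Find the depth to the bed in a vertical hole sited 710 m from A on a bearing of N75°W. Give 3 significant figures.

365 m

The hole lies 15° from the dip direction, so the down-dip offset is 710 × cos 15° = 685.81 m.
Depth = down-dip offset × tan(dip) = 685.81 × tan 28° = 685.81 × 0.5317
Depth = 364.65 m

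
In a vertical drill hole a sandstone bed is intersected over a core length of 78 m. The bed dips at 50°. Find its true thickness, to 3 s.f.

50.1 m

True thickness t = h · cos(dip) = 78 × cos 50°
t = 78 × 0.6428 = 50.137 m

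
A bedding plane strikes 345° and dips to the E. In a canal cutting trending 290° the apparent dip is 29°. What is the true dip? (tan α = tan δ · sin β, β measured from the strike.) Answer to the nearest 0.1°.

34.1°

The section is 55° from the strike.
tan δ = tan α / sin β = tan 29° / sin 55° = 0.5543 / 0.8192 = 0.6767
true dip = arctan 0.6767 = 34.09°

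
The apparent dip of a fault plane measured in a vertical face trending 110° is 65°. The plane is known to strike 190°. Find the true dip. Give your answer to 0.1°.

β = acute angle between strike 190° and section 110° = 80°.
tan(true dip) = tan 65° / sin 80° = 2.1776
δ = arctan(2.1776) = 65.33°

65.3°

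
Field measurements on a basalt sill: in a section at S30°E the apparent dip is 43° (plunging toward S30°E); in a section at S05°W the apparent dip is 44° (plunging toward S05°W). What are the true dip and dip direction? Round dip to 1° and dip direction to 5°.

The two traces are lines in the plane: v₁ = (sin 150°·cos 43°, cos 150°·cos 43°, −sin 43°), v₂ = (sin 185°·cos 44°, cos 185°·cos 44°, −sin 44°).
n = v₁ × v₂ = (0.049, -0.297, 0.302) (taken with n_z > 0).
True dip = arccos(n_z / |n|) = arccos(0.7083) = 44.9°.
Dip direction = atan2(0.049, -0.297) = 171° (azimuth of n's horizontal projection).

true dip 45°, dip direction 170°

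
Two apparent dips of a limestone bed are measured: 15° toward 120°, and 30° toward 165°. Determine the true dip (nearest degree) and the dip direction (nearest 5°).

true dip 31°, dip direction 185°

Each apparent-dip line lies in the plane. As unit vectors (x east, y north, z up), v₁ plunges 15°→120° and v₂ plunges 30°→165°.
Cross product v₁ × v₂ gives the pole to the plane: n ∝ (-0.025, -0.360, 0.592).
True dip = arccos(n_z / |n|) = arccos(0.8535) = 31.4°.
Dip direction = azimuth of (n_x, n_y) = atan2(-0.025, -0.360) = 184°.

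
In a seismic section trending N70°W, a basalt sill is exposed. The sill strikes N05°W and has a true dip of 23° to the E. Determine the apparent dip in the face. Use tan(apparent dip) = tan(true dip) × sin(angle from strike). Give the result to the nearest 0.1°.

The section lies 65° from the strike.
tan(apparent dip) = tan 23° · sin 65° = 0.3847
apparent dip = arctan 0.3847 = 21.04°

21.0°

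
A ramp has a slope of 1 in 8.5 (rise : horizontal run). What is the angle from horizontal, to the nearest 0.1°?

6.7°

tan θ = 1/8.5 = 0.1176
θ = arctan(0.1176) = 6.71°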